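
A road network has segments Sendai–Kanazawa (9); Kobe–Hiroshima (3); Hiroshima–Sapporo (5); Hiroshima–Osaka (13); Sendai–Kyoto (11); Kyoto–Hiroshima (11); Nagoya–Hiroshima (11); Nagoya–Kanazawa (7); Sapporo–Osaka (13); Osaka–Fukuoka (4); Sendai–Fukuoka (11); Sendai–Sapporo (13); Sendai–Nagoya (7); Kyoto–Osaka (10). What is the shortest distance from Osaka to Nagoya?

A few of the Osaka→Nagoya routes:
Osaka -> Kyoto -> Sendai -> Nagoya: 10 + 11 + 7 = 28
Osaka -> Fukuoka -> Sendai -> Kanazawa -> Nagoya: 4 + 11 + 9 + 7 = 31
Osaka -> Hiroshima -> Nagoya: 13 + 11 = 24
Osaka -> Sapporo -> Hiroshima -> Nagoya: 13 + 5 + 11 = 29
Osaka -> Fukuoka -> Sendai -> Nagoya: 4 + 11 + 7 = 22
Shortest: 22 km.

22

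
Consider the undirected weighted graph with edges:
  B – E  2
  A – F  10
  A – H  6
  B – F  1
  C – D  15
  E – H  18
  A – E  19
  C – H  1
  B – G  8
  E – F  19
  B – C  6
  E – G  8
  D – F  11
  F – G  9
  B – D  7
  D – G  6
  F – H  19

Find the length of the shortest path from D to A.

18

Comparing a few candidate routes:
D -> B -> C -> H -> A: 7 + 6 + 1 + 6 = 20
D -> F -> B -> C -> H -> A: 11 + 1 + 6 + 1 + 6 = 25
D -> C -> H -> A: 15 + 1 + 6 = 22
D -> F -> A: 11 + 10 = 21
D -> G -> B -> F -> A: 6 + 8 + 1 + 10 = 25
D -> B -> F -> A: 7 + 1 + 10 = 18
Best route has total 18.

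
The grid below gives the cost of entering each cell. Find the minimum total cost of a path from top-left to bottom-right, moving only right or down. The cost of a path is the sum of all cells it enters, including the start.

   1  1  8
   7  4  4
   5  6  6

Path (0,0)→(0,1)→(1,1)→(1,2)→(2,2): 1 + 1 + 4 + 4 + 6 = 16.
(Top row then right column would cost 20.)

16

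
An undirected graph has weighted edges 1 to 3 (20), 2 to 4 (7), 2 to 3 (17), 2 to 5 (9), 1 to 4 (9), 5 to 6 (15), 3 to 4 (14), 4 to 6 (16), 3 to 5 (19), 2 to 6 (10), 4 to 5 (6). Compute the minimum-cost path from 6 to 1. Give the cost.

A few of the 6→1 routes:
6 -> 5 -> 2 -> 4 -> 1: 15 + 9 + 7 + 9 = 40
6 -> 2 -> 4 -> 1: 10 + 7 + 9 = 26
6 -> 2 -> 3 -> 1: 10 + 17 + 20 = 47
6 -> 5 -> 4 -> 1: 15 + 6 + 9 = 30
6 -> 2 -> 5 -> 4 -> 1: 10 + 9 + 6 + 9 = 34
6 -> 4 -> 1: 16 + 9 = 25
The minimum is 25.

25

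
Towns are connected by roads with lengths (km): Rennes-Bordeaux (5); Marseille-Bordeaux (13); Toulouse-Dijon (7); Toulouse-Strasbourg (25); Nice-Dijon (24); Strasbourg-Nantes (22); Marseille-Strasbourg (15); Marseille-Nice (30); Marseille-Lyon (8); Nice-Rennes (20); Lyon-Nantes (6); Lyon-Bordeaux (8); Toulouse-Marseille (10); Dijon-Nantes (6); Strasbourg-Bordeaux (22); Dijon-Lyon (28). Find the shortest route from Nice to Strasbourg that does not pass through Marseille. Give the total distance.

Some routes from Nice to Strasbourg avoiding Marseille:
Nice→Dijon→Nantes→Lyon→Bordeaux→Strasbourg: 24 + 6 + 6 + 8 + 22 = 66
Nice→Dijon→Toulouse→Strasbourg: 24 + 7 + 25 = 56
Nice→Rennes→Bordeaux→Strasbourg: 20 + 5 + 22 = 47
Nice→Dijon→Nantes→Strasbourg: 24 + 6 + 22 = 52
Nice→Rennes→Bordeaux→Lyon→Nantes→Strasbourg: 20 + 5 + 8 + 6 + 22 = 61
Nice→Rennes→Bordeaux→Lyon→Nantes→Dijon→Toulouse→Strasbourg: 20 + 5 + 8 + 6 + 6 + 7 + 25 = 77
The minimum is 47 km.

47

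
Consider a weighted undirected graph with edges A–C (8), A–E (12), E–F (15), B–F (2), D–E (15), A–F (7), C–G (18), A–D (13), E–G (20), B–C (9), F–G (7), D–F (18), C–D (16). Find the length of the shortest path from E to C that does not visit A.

26

A few of the E→C routes:
E -> F -> B -> C: 15 + 2 + 9 = 26
E -> D -> C: 15 + 16 = 31
E -> G -> C: 20 + 18 = 38
E -> D -> F -> B -> C: 15 + 18 + 2 + 9 = 44
E -> G -> F -> B -> C: 20 + 7 + 2 + 9 = 38
E -> F -> G -> C: 15 + 7 + 18 = 40
Shortest: 26.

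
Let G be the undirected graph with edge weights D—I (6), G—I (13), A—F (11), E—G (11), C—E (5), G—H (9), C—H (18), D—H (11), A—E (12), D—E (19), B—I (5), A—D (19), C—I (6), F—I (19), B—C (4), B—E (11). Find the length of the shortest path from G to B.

Checking several routes:
G -> I -> C -> B: 13 + 6 + 4 = 23
G -> E -> C -> B: 11 + 5 + 4 = 20
G -> E -> B: 11 + 11 = 22
G -> I -> B: 13 + 5 = 18
G -> E -> C -> I -> B: 11 + 5 + 6 + 5 = 27
The minimum is 18.

18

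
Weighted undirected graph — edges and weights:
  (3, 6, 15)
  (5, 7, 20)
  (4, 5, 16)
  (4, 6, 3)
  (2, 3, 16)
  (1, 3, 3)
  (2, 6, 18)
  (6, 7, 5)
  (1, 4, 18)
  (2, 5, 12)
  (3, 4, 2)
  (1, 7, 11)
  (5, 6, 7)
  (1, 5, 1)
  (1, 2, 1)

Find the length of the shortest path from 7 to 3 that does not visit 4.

14

Checking several routes:
7 -> 1 -> 3: 11 + 3 = 14
7 -> 6 -> 3: 5 + 15 = 20
7 -> 6 -> 5 -> 1 -> 3: 5 + 7 + 1 + 3 = 16
Shortest: 14.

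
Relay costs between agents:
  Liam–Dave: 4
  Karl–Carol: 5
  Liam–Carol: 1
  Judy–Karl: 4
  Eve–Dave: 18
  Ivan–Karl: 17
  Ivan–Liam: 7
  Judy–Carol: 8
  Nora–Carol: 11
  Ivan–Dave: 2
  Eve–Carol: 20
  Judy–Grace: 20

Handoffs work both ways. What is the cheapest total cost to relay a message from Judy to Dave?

13

Checking several routes:
Judy -> Karl -> Ivan -> Dave: 4 + 17 + 2 = 23
Judy -> Karl -> Carol -> Liam -> Ivan -> Dave: 4 + 5 + 1 + 7 + 2 = 19
Judy -> Carol -> Liam -> Ivan -> Dave: 8 + 1 + 7 + 2 = 18
Judy -> Karl -> Carol -> Liam -> Dave: 4 + 5 + 1 + 4 = 14
Judy -> Carol -> Liam -> Dave: 8 + 1 + 4 = 13
Best route has total 13.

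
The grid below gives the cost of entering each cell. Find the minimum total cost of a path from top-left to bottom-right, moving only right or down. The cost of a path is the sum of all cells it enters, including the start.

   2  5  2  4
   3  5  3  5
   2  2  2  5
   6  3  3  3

17

Path (0,0) (1,0) (2,0) (2,1) (2,2) (3,2) (3,3): 2 + 3 + 2 + 2 + 2 + 3 + 3 = 17.
(Top row then right column would cost 26.)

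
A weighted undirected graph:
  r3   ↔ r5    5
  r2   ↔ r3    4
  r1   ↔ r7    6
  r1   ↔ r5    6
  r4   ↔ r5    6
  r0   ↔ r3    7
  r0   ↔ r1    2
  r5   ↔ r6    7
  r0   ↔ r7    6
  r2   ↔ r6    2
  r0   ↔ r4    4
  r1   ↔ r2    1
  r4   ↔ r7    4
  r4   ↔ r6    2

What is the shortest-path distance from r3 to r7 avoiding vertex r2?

Some routes from r3 to r7 avoiding r2:
r3 - r0 - r4 - r7: 7 + 4 + 4 = 15
r3 - r0 - r1 - r7: 7 + 2 + 6 = 15
r3 - r0 - r7: 7 + 6 = 13
r3 - r5 - r4 - r7: 5 + 6 + 4 = 15
Best route has total 13.

13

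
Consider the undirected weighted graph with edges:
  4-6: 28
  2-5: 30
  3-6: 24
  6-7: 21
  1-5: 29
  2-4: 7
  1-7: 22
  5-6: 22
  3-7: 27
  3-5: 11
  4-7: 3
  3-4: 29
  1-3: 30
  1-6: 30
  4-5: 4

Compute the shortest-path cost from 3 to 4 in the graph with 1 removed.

Comparing a few candidate routes:
3 → 5 → 2 → 4: 11 + 30 + 7 = 48
3 → 4: 29
3 → 5 → 4: 11 + 4 = 15
3 → 7 → 4: 27 + 3 = 30
The minimum is 15.

15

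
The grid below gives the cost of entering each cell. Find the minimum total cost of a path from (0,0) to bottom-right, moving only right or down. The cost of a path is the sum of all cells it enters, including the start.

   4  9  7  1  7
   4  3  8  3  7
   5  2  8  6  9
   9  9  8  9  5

Take r0c0→r1c0→r1c1→r2c1→r2c2→r2c3→r2c4→r3c4 for a total of 4 + 4 + 3 + 2 + 8 + 6 + 9 + 5 = 41.
For comparison, the top-then-right route costs 49.

41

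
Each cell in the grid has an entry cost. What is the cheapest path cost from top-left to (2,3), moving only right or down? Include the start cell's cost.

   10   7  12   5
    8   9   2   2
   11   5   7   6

36

Take (0,0) -> (0,1) -> (1,1) -> (1,2) -> (1,3) -> (2,3) for a total of 10 + 7 + 9 + 2 + 2 + 6 = 36.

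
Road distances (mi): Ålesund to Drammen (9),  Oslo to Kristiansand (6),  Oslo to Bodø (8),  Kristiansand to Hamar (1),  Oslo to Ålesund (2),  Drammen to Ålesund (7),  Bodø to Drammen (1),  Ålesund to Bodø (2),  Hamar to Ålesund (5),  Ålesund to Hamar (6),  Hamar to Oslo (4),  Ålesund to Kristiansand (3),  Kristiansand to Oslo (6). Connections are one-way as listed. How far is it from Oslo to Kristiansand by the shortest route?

Routes from Oslo to Kristiansand:
Oslo → Bodø → Drammen → Ålesund → Kristiansand: 8 + 1 + 7 + 3 = 19
Oslo → Ålesund → Kristiansand: 2 + 3 = 5
Oslo → Kristiansand: 6
Best route has total 5 mi.

5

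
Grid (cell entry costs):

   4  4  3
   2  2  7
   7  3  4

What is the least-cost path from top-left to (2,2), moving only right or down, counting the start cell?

Path (0,0) (1,0) (1,1) (2,1) (2,2): 4 + 2 + 2 + 3 + 4 = 15.

15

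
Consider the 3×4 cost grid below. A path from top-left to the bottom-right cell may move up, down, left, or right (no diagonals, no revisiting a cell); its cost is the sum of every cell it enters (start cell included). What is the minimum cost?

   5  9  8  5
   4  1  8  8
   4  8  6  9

Path (0,0)→(1,0)→(1,1)→(1,2)→(2,2)→(2,3): 5 + 4 + 1 + 8 + 6 + 9 = 33.

33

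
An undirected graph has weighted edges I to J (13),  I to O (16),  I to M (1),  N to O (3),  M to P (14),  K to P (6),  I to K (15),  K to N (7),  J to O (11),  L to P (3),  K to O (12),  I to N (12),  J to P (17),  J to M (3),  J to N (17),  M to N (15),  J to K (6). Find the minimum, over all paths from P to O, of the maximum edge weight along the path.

Some routes from P to O:
P → K → N → I → M → J → O: max(6, 7, 12, 1, 3, 11) = 12
P → K → J → O: max(6, 6, 11) = 11
P → K → J → M → I → N → O: max(6, 6, 3, 1, 12, 3) = 12
P → K → N → O: max(6, 7, 3) = 7
Best route has worst link 7.

7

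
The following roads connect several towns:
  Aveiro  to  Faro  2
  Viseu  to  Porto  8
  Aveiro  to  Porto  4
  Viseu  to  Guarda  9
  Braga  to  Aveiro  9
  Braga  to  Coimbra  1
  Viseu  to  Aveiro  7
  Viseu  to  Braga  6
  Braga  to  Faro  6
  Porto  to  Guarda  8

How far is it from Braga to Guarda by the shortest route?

15

A few of the Braga→Guarda routes:
Braga - Aveiro - Porto - Guarda: 9 + 4 + 8 = 21
Braga - Faro - Aveiro - Porto - Guarda: 6 + 2 + 4 + 8 = 20
Braga - Viseu - Porto - Guarda: 6 + 8 + 8 = 22
Braga - Viseu - Guarda: 6 + 9 = 15
The minimum is 15.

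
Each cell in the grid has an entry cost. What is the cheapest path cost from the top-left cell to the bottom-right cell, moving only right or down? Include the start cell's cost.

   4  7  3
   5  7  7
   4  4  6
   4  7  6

29

Path (0,0) → (1,0) → (2,0) → (2,1) → (2,2) → (3,2): 4 + 5 + 4 + 4 + 6 + 6 = 29.
For comparison, the top-then-right route costs 33.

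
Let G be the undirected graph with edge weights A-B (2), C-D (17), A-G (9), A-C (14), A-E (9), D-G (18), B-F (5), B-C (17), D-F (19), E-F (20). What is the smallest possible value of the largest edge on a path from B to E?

9

Some routes from B to E:
B -> C -> D -> G -> A -> E: max(17, 17, 18, 9, 9) = 18
B -> C -> A -> E: max(17, 14, 9) = 17
B -> A -> E: max(2, 9) = 9
Best route has worst link 9.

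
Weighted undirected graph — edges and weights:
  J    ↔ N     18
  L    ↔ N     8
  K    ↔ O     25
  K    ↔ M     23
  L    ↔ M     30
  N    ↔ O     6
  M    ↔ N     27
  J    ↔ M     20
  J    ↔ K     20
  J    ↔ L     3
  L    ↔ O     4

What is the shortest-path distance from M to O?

27

Comparing a few candidate routes:
M - J - L - O: 20 + 3 + 4 = 27
M - N - O: 27 + 6 = 33
M - L - O: 30 + 4 = 34
Shortest: 27.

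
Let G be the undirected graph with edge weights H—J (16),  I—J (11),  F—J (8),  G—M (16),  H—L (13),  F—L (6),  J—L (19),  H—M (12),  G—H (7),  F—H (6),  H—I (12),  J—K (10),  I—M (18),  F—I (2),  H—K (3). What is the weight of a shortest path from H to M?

Comparing a few candidate routes:
H → I → M: 12 + 18 = 30
H → F → I → M: 6 + 2 + 18 = 26
H → G → M: 7 + 16 = 23
H → K → J → F → I → M: 3 + 10 + 8 + 2 + 18 = 41
H → L → F → I → M: 13 + 6 + 2 + 18 = 39
H → M: 12
Shortest: 12.

12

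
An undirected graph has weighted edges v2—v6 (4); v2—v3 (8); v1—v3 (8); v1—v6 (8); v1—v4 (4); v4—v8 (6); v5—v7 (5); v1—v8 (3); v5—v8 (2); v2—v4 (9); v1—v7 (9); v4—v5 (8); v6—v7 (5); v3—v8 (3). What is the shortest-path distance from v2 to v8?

11

A few of the v2→v8 routes:
v2-v6-v7-v5-v8: 4 + 5 + 5 + 2 = 16
v2-v4-v1-v8: 9 + 4 + 3 = 16
v2-v6-v1-v8: 4 + 8 + 3 = 15
v2-v3-v8: 8 + 3 = 11
v2-v4-v8: 9 + 6 = 15
Best route has total 11.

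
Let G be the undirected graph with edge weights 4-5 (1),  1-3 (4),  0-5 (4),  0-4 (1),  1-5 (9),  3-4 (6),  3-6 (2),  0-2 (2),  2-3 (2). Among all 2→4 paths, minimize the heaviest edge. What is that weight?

2

Routes from 2 to 4:
2→0→5→1→3→4: max(2, 4, 9, 4, 6) = 9
2→0→4: max(2, 1) = 2
2→0→5→4: max(2, 4, 1) = 4
2→3→4: max(2, 6) = 6
2→3→1→5→0→4: max(2, 4, 9, 4, 1) = 9
2→3→1→5→4: max(2, 4, 9, 1) = 9
Best route has worst link 2.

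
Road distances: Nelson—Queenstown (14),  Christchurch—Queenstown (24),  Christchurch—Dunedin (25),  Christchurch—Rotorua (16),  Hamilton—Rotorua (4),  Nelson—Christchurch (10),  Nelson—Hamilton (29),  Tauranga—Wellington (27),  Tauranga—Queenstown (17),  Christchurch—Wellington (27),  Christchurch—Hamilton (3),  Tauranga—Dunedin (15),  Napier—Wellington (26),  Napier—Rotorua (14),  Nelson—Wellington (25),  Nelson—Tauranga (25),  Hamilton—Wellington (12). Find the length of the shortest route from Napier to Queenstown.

45

Comparing a few candidate routes:
Napier → Rotorua → Hamilton → Christchurch → Nelson → Queenstown: 14 + 4 + 3 + 10 + 14 = 45
Napier → Rotorua → Christchurch → Nelson → Queenstown: 14 + 16 + 10 + 14 = 54
Napier → Rotorua → Hamilton → Christchurch → Queenstown: 14 + 4 + 3 + 24 = 45
Napier → Rotorua → Christchurch → Queenstown: 14 + 16 + 24 = 54
The minimum is 45.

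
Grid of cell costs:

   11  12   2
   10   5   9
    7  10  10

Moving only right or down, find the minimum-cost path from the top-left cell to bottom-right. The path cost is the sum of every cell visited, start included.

44

Best path: r0c0 r0c1 r0c2 r1c2 r2c2
Cost: 11 + 12 + 2 + 9 + 10 = 44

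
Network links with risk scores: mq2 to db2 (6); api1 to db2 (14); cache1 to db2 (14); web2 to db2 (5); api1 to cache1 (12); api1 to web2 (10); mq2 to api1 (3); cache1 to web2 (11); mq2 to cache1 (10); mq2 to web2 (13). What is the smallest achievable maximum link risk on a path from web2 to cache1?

10

A few of the web2→cache1 routes:
web2 → api1 → cache1: max(10, 12) = 12
web2 → db2 → mq2 → api1 → cache1: max(5, 6, 3, 12) = 12
web2 → api1 → mq2 → cache1: max(10, 3, 10) = 10
web2 → cache1: max(11) = 11
web2 → db2 → mq2 → cache1: max(5, 6, 10) = 10
web2 → mq2 → api1 → cache1: max(13, 3, 12) = 13
The minimum achievable maximum is 10.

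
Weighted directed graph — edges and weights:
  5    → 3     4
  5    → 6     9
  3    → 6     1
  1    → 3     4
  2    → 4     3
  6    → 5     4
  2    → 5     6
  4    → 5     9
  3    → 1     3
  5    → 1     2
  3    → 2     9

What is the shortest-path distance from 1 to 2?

Candidate routes:
1 → 3 → 2: 4 + 9 = 13
Shortest: 13.

13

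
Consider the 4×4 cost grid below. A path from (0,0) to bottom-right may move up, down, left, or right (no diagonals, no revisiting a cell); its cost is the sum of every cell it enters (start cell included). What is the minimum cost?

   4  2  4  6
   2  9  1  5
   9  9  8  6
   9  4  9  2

Cheapest: (0,0)→(0,1)→(0,2)→(1,2)→(1,3)→(2,3)→(3,3)
  4 + 2 + 4 + 1 + 5 + 6 + 2 = 24

24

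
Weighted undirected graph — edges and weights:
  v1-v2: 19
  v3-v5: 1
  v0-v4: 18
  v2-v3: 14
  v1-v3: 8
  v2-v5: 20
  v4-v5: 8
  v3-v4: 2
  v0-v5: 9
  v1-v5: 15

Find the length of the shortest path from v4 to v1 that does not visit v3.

Candidate routes:
v4-v0-v5-v1: 18 + 9 + 15 = 42
v4-v5-v2-v1: 8 + 20 + 19 = 47
v4-v5-v1: 8 + 15 = 23
v4-v0-v5-v2-v1: 18 + 9 + 20 + 19 = 66
The minimum is 23.

23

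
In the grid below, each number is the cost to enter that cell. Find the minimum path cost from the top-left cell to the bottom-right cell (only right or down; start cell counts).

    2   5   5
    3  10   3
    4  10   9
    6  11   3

27

Best path: r0c0→r0c1→r0c2→r1c2→r2c2→r3c2
Cost: 2 + 5 + 5 + 3 + 9 + 3 = 27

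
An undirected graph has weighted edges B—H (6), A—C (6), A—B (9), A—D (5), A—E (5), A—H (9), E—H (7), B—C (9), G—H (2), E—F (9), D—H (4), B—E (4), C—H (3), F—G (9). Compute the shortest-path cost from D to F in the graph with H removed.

19

Routes from D to F avoiding H:
D - A - B - E - F: 5 + 9 + 4 + 9 = 27
D - A - C - B - E - F: 5 + 6 + 9 + 4 + 9 = 33
D - A - E - F: 5 + 5 + 9 = 19
The minimum is 19.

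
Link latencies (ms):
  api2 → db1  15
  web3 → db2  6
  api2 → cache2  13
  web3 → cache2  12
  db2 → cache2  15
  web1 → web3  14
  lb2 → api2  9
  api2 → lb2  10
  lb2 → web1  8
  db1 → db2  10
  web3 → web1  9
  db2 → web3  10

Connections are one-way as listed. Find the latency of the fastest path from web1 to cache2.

26

Paths from web1 to cache2:
web1-web3-cache2: 14 + 12 = 26
web1-web3-db2-cache2: 14 + 6 + 15 = 35
The minimum is 26 ms.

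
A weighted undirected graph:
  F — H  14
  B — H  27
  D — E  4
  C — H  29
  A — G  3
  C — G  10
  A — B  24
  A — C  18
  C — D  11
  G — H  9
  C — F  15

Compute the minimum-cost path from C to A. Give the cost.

13

A few of the C→A routes:
C → H → G → A: 29 + 9 + 3 = 41
C → A: 18
C → G → A: 10 + 3 = 13
Shortest: 13.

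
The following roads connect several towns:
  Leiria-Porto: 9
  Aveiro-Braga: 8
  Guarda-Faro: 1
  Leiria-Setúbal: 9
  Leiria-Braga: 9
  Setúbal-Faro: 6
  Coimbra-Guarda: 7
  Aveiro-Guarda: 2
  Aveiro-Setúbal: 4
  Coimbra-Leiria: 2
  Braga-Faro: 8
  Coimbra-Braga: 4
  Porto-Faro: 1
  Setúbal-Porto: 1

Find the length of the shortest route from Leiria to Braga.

Checking several routes:
Leiria-Porto-Faro-Braga: 9 + 1 + 8 = 18
Leiria-Braga: 9
Leiria-Coimbra-Guarda-Faro-Braga: 2 + 7 + 1 + 8 = 18
Leiria-Coimbra-Braga: 2 + 4 = 6
The minimum is 6.

6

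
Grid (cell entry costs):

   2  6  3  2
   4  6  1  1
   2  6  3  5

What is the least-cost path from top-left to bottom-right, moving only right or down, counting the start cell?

18

Path r0c0 r0c1 r0c2 r1c2 r1c3 r2c3: 2 + 6 + 3 + 1 + 1 + 5 = 18.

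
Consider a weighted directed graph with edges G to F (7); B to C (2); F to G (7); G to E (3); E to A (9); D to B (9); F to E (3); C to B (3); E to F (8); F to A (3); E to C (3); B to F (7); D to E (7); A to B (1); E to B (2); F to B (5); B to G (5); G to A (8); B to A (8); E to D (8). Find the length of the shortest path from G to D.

11

Routes from G to D:
G → A → B → F → E → D: 8 + 1 + 7 + 3 + 8 = 27
G → F → E → D: 7 + 3 + 8 = 18
G → E → D: 3 + 8 = 11
Shortest: 11.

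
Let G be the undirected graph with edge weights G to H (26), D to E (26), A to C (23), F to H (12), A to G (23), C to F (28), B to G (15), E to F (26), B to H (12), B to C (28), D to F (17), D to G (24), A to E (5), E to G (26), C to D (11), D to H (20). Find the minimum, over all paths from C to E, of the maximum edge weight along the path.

23

Checking several routes:
C - D - H - B - G - A - E: max(11, 20, 12, 15, 23, 5) = 23
C - D - F - H - B - G - A - E: max(11, 17, 12, 12, 15, 23, 5) = 23
C - A - E: max(23, 5) = 23
Best route has worst link 23.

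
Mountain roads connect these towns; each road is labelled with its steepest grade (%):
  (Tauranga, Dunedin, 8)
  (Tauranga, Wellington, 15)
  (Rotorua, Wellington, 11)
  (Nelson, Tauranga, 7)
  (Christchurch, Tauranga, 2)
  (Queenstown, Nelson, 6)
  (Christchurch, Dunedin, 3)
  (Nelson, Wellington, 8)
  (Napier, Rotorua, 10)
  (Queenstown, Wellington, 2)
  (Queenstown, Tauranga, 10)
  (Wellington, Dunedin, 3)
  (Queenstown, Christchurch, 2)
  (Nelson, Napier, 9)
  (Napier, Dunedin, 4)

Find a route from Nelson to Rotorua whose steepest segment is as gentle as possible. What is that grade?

10

Comparing a few candidate routes:
Nelson→Tauranga→Christchurch→Queenstown→Wellington→Dunedin→Napier→Rotorua: max(7, 2, 2, 2, 3, 4, 10) = 10
Nelson→Tauranga→Christchurch→Dunedin→Napier→Rotorua: max(7, 2, 3, 4, 10) = 10
Nelson→Tauranga→Queenstown→Wellington→Dunedin→Napier→Rotorua: max(7, 10, 2, 3, 4, 10) = 10
Smallest bottleneck: 10%.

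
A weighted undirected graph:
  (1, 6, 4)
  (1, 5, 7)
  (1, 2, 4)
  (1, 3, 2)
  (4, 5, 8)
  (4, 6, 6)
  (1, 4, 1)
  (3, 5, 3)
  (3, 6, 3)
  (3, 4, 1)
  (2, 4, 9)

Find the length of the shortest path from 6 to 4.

4

Some routes from 6 to 4:
6→1→4: 4 + 1 = 5
6→3→1→4: 3 + 2 + 1 = 6
6→3→4: 3 + 1 = 4
The minimum is 4.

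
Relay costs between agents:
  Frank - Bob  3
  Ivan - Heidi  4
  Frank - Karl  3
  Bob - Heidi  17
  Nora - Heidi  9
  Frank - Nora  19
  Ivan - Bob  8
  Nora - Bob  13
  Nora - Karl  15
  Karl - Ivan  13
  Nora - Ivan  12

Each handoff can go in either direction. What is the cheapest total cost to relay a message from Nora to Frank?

16

Comparing a few candidate routes:
Nora -> Bob -> Frank: 13 + 3 = 16
Nora -> Frank: 19
Nora -> Karl -> Frank: 15 + 3 = 18
Shortest: 16.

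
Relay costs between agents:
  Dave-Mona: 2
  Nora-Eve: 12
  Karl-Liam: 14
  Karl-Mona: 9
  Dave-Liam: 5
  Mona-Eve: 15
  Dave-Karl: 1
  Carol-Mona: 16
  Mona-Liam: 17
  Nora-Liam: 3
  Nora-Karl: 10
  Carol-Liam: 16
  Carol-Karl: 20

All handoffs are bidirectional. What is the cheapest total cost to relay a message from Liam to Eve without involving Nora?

22

Some routes from Liam to Eve avoiding Nora:
Liam -> Mona -> Eve: 17 + 15 = 32
Liam -> Karl -> Dave -> Mona -> Eve: 14 + 1 + 2 + 15 = 32
Liam -> Dave -> Mona -> Eve: 5 + 2 + 15 = 22
Liam -> Dave -> Karl -> Mona -> Eve: 5 + 1 + 9 + 15 = 30
Best route has total 22.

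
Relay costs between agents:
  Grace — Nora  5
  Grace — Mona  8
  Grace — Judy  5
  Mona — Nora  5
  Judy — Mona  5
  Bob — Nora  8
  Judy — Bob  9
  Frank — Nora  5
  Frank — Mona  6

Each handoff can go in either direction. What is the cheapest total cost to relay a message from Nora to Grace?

5

Comparing a few candidate routes:
Nora - Mona - Judy - Grace: 5 + 5 + 5 = 15
Nora - Mona - Grace: 5 + 8 = 13
Nora - Frank - Mona - Grace: 5 + 6 + 8 = 19
Nora - Grace: 5
Shortest: 5.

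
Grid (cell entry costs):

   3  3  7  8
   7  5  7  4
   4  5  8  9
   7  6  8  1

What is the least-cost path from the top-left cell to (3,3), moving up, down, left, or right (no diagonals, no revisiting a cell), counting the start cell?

Take [0,0] → [0,1] → [1,1] → [2,1] → [3,1] → [3,2] → [3,3] for a total of 3 + 3 + 5 + 5 + 6 + 8 + 1 = 31.

31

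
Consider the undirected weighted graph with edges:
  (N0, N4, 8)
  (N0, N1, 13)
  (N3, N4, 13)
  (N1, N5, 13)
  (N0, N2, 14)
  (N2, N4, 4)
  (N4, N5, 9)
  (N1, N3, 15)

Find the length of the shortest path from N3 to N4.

13

Paths from N3 to N4:
N3 - N1 - N0 - N4: 15 + 13 + 8 = 36
N3 - N4: 13
N3 - N1 - N0 - N2 - N4: 15 + 13 + 14 + 4 = 46
N3 - N1 - N5 - N4: 15 + 13 + 9 = 37
Shortest: 13.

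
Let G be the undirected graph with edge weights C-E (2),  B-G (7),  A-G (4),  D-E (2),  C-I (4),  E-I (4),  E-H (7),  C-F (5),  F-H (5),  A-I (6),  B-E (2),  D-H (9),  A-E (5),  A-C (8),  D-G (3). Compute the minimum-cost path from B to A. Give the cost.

7

A few of the B→A routes:
B - E - A: 2 + 5 = 7
B - G - A: 7 + 4 = 11
B - E - D - G - A: 2 + 2 + 3 + 4 = 11
B - E - C - A: 2 + 2 + 8 = 12
B - E - I - A: 2 + 4 + 6 = 12
B - E - C - I - A: 2 + 2 + 4 + 6 = 14
The minimum is 7.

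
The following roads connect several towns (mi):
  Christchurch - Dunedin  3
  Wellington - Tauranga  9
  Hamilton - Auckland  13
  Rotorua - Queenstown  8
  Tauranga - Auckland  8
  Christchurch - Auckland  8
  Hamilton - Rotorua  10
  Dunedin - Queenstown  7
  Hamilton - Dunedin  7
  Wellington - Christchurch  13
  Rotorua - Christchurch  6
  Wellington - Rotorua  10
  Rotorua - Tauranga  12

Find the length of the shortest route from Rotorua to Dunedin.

Some routes from Rotorua to Dunedin:
Rotorua - Christchurch - Auckland - Hamilton - Dunedin: 6 + 8 + 13 + 7 = 34
Rotorua - Wellington - Christchurch - Dunedin: 10 + 13 + 3 = 26
Rotorua - Christchurch - Dunedin: 6 + 3 = 9
Rotorua - Tauranga - Auckland - Christchurch - Dunedin: 12 + 8 + 8 + 3 = 31
Rotorua - Hamilton - Dunedin: 10 + 7 = 17
Rotorua - Queenstown - Dunedin: 8 + 7 = 15
Shortest: 9 mi.

9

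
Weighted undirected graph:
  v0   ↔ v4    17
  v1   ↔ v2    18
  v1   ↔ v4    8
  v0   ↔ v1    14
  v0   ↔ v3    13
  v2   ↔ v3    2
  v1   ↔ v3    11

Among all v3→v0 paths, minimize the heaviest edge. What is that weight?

13

Checking several routes:
v3 -> v1 -> v4 -> v0: max(11, 8, 17) = 17
v3 -> v0: max(13) = 13
v3 -> v1 -> v0: max(11, 14) = 14
v3 -> v2 -> v1 -> v0: max(2, 18, 14) = 18
The minimum achievable maximum is 13.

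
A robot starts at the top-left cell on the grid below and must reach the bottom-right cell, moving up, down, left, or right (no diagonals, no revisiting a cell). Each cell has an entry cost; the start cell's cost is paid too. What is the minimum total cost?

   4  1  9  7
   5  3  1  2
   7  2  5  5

Cheapest: r0c0 → r0c1 → r1c1 → r1c2 → r1c3 → r2c3
  4 + 1 + 3 + 1 + 2 + 5 = 16

16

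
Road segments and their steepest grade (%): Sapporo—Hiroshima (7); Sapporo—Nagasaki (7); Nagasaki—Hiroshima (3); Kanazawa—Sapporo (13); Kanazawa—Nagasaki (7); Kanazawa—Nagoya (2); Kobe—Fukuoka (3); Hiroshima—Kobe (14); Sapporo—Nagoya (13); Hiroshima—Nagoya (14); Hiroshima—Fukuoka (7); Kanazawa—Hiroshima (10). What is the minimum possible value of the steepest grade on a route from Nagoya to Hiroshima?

A few of the Nagoya→Hiroshima routes:
Nagoya → Sapporo → Hiroshima: max(13, 7) = 13
Nagoya → Sapporo → Nagasaki → Kanazawa → Hiroshima: max(13, 7, 7, 10) = 13
Nagoya → Kanazawa → Nagasaki → Sapporo → Hiroshima: max(2, 7, 7, 7) = 7
Nagoya → Kanazawa → Nagasaki → Hiroshima: max(2, 7, 3) = 7
Nagoya → Kanazawa → Hiroshima: max(2, 10) = 10
Best route has worst link 7%.

7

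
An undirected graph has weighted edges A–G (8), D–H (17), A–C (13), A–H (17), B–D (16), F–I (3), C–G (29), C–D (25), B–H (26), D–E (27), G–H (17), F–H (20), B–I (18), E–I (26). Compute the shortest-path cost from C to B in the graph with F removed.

41

Checking several routes:
C-D-B: 25 + 16 = 41
C-A-H-B: 13 + 17 + 26 = 56
C-A-H-D-B: 13 + 17 + 17 + 16 = 63
C-D-H-B: 25 + 17 + 26 = 68
C-A-G-H-B: 13 + 8 + 17 + 26 = 64
The minimum is 41.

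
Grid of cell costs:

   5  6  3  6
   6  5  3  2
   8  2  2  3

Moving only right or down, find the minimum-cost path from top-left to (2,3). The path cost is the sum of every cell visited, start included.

Take r0c0→r0c1→r0c2→r1c2→r1c3→r2c3 for a total of 5 + 6 + 3 + 3 + 2 + 3 = 22.
For comparison, the top-then-right route costs 25.

22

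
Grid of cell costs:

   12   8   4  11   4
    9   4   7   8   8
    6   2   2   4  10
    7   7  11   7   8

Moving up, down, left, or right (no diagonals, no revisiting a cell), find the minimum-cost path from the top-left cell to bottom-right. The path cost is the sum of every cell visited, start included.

Best path: [0,0] -> [0,1] -> [1,1] -> [2,1] -> [2,2] -> [2,3] -> [3,3] -> [3,4]
Cost: 12 + 8 + 4 + 2 + 2 + 4 + 7 + 8 = 47

47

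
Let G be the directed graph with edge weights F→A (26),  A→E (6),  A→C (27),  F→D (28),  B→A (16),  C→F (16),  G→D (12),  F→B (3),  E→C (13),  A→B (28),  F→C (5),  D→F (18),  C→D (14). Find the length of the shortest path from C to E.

Candidate routes:
C→F→A→E: 16 + 26 + 6 = 48
C→D→F→A→E: 14 + 18 + 26 + 6 = 64
C→D→F→B→A→E: 14 + 18 + 3 + 16 + 6 = 57
C→F→B→A→E: 16 + 3 + 16 + 6 = 41
The minimum is 41.

41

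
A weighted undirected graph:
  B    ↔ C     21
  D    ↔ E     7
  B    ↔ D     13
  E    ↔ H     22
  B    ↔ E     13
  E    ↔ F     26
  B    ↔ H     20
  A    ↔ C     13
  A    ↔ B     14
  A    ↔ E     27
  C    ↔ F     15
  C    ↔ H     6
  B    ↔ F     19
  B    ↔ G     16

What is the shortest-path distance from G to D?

29

Checking several routes:
G→B→H→E→D: 16 + 20 + 22 + 7 = 65
G→B→D: 16 + 13 = 29
G→B→F→E→D: 16 + 19 + 26 + 7 = 68
G→B→A→E→D: 16 + 14 + 27 + 7 = 64
G→B→E→D: 16 + 13 + 7 = 36
The minimum is 29.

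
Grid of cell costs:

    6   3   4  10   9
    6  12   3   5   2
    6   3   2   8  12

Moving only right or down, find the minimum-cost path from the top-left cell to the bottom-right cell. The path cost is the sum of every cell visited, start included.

One optimal route is [0,0] [0,1] [0,2] [1,2] [1,3] [1,4] [2,4].
Its cost is 6 + 3 + 4 + 3 + 5 + 2 + 12 = 35.
For comparison, the top-then-right route costs 46.

35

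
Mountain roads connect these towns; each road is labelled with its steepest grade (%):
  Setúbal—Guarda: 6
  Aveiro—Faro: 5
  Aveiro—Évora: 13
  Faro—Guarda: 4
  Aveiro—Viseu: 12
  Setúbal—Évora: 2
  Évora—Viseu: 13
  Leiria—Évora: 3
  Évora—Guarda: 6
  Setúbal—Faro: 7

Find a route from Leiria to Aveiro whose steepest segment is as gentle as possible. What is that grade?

Some routes from Leiria to Aveiro:
Leiria → Évora → Setúbal → Faro → Aveiro: max(3, 2, 7, 5) = 7
Leiria → Évora → Guarda → Setúbal → Faro → Aveiro: max(3, 6, 6, 7, 5) = 7
Leiria → Évora → Viseu → Aveiro: max(3, 13, 12) = 13
Leiria → Évora → Setúbal → Guarda → Faro → Aveiro: max(3, 2, 6, 4, 5) = 6
Leiria → Évora → Guarda → Faro → Aveiro: max(3, 6, 4, 5) = 6
The minimum achievable maximum is 6%.

6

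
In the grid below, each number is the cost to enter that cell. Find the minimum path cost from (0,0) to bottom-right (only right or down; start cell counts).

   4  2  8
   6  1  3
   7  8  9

Path (0,0) (0,1) (1,1) (1,2) (2,2): 4 + 2 + 1 + 3 + 9 = 19.

19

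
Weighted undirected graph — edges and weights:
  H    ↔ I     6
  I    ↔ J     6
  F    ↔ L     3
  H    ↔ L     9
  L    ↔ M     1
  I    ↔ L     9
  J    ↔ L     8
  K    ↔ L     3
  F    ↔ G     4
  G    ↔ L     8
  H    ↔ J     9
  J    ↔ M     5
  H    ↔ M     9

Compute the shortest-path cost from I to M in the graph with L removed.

11

Some routes from I to M avoiding L:
I -> J -> M: 6 + 5 = 11
I -> H -> M: 6 + 9 = 15
I -> H -> J -> M: 6 + 9 + 5 = 20
The minimum is 11.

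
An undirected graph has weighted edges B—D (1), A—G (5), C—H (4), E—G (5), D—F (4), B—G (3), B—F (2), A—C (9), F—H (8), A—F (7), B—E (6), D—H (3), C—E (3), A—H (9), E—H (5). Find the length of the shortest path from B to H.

Checking several routes:
B → F → D → H: 2 + 4 + 3 = 9
B → D → H: 1 + 3 = 4
B → F → H: 2 + 8 = 10
Shortest: 4.

4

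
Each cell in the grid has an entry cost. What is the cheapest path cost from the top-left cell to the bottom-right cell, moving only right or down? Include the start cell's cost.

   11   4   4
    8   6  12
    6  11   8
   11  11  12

51

Best path: [0,0] [0,1] [0,2] [1,2] [2,2] [3,2]
Cost: 11 + 4 + 4 + 12 + 8 + 12 = 51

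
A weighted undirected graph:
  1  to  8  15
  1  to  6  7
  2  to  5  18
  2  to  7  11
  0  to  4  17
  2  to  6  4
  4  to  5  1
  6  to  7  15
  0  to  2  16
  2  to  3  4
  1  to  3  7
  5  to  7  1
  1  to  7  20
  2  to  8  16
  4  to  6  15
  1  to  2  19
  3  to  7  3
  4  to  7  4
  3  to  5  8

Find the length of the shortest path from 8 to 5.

24

Comparing a few candidate routes:
8 -> 2 -> 3 -> 7 -> 4 -> 5: 16 + 4 + 3 + 4 + 1 = 28
8 -> 2 -> 3 -> 7 -> 5: 16 + 4 + 3 + 1 = 24
8 -> 1 -> 3 -> 7 -> 5: 15 + 7 + 3 + 1 = 26
8 -> 2 -> 3 -> 5: 16 + 4 + 8 = 28
Shortest: 24.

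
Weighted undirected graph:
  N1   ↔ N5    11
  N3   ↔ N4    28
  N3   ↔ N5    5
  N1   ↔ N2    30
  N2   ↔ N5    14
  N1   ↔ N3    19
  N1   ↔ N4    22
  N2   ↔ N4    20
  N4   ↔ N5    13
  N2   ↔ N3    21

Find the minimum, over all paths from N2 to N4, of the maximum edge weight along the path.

14

Some routes from N2 to N4:
N2 -> N3 -> N1 -> N5 -> N4: max(21, 19, 11, 13) = 21
N2 -> N4: max(20) = 20
N2 -> N5 -> N4: max(14, 13) = 14
N2 -> N3 -> N5 -> N4: max(21, 5, 13) = 21
Smallest bottleneck: 14.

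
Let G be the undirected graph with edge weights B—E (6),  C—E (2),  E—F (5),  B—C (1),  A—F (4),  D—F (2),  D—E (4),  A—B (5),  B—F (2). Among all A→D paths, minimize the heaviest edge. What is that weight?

Some routes from A to D:
A - B - C - E - D: max(5, 1, 2, 4) = 5
A - F - D: max(4, 2) = 4
A - F - B - C - E - D: max(4, 2, 1, 2, 4) = 4
A - B - F - D: max(5, 2, 2) = 5
A - B - F - E - D: max(5, 2, 5, 4) = 5
A - B - C - E - F - D: max(5, 1, 2, 5, 2) = 5
Best route has worst link 4.

4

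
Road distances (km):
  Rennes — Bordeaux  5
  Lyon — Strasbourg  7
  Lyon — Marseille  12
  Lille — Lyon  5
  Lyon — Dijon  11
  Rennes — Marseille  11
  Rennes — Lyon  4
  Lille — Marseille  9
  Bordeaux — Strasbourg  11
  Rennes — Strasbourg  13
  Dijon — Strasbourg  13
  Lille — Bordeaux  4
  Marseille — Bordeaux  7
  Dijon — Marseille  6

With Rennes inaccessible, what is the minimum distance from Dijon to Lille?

15

Checking several routes:
Dijon → Marseille → Lille: 6 + 9 = 15
Dijon → Strasbourg → Bordeaux → Lille: 13 + 11 + 4 = 28
Dijon → Marseille → Lyon → Lille: 6 + 12 + 5 = 23
Dijon → Marseille → Bordeaux → Lille: 6 + 7 + 4 = 17
Dijon → Strasbourg → Lyon → Lille: 13 + 7 + 5 = 25
Dijon → Lyon → Lille: 11 + 5 = 16
Shortest: 15 km.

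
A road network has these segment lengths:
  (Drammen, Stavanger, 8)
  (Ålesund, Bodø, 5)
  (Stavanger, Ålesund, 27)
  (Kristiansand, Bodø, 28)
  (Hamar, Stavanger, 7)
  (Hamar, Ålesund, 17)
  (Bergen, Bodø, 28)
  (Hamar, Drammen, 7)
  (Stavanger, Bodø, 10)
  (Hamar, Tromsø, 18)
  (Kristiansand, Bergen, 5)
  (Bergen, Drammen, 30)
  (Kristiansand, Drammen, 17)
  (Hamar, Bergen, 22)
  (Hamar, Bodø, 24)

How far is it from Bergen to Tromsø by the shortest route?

40

Some routes from Bergen to Tromsø:
Bergen-Drammen-Hamar-Tromsø: 30 + 7 + 18 = 55
Bergen-Hamar-Tromsø: 22 + 18 = 40
Bergen-Kristiansand-Drammen-Hamar-Tromsø: 5 + 17 + 7 + 18 = 47
Best route has total 40.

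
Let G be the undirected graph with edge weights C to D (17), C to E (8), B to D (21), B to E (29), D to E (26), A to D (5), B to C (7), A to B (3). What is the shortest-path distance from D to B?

8

Checking several routes:
D → A → B: 5 + 3 = 8
D → C → B: 17 + 7 = 24
D → B: 21
Best route has total 8.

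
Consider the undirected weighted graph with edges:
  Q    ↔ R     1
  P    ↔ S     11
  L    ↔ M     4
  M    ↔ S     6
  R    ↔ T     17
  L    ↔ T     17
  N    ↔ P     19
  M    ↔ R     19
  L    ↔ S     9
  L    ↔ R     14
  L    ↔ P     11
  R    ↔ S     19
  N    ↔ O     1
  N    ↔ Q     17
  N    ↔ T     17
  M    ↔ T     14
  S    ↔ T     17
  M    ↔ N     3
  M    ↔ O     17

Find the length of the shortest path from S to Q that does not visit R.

Comparing a few candidate routes:
S → M → O → N → Q: 6 + 17 + 1 + 17 = 41
S → L → M → N → Q: 9 + 4 + 3 + 17 = 33
S → M → N → Q: 6 + 3 + 17 = 26
S → P → L → M → N → Q: 11 + 11 + 4 + 3 + 17 = 46
Best route has total 26.

26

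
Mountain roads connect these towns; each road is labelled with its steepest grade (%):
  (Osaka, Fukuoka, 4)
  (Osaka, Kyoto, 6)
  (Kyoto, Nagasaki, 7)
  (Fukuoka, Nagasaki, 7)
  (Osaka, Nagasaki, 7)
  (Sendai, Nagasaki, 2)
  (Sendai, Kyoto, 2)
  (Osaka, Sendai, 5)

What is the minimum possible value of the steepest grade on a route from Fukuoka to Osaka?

4

Candidate routes:
Fukuoka-Nagasaki-Kyoto-Osaka: max(7, 7, 6) = 7
Fukuoka-Nagasaki-Sendai-Osaka: max(7, 2, 5) = 7
Fukuoka-Nagasaki-Kyoto-Sendai-Osaka: max(7, 7, 2, 5) = 7
Fukuoka-Nagasaki-Osaka: max(7, 7) = 7
Fukuoka-Osaka: max(4) = 4
Fukuoka-Nagasaki-Sendai-Kyoto-Osaka: max(7, 2, 2, 6) = 7
Smallest bottleneck: 4%.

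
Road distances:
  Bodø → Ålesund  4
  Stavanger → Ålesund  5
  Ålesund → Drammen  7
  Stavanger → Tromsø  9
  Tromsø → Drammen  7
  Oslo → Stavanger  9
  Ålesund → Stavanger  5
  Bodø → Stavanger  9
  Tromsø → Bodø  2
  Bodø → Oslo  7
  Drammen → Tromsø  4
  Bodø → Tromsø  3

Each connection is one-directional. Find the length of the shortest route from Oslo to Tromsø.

18

Candidate routes:
Oslo -> Stavanger -> Ålesund -> Drammen -> Tromsø: 9 + 5 + 7 + 4 = 25
Oslo -> Stavanger -> Tromsø: 9 + 9 = 18
Best route has total 18.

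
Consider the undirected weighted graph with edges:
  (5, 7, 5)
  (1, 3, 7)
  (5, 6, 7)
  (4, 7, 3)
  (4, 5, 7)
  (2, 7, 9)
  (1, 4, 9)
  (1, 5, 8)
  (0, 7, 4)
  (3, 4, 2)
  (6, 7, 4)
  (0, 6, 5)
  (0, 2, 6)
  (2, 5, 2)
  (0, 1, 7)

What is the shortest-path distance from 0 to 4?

7

Some routes from 0 to 4:
0→2→5→7→4: 6 + 2 + 5 + 3 = 16
0→7→5→4: 4 + 5 + 7 = 16
0→7→4: 4 + 3 = 7
0→1→4: 7 + 9 = 16
0→6→7→4: 5 + 4 + 3 = 12
0→2→5→4: 6 + 2 + 7 = 15
The minimum is 7.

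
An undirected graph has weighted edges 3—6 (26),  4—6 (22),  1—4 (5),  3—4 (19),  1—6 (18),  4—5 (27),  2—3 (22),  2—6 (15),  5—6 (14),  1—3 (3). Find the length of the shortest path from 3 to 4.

8

Some routes from 3 to 4:
3 -> 1 -> 6 -> 4: 3 + 18 + 22 = 43
3 -> 4: 19
3 -> 1 -> 4: 3 + 5 = 8
The minimum is 8.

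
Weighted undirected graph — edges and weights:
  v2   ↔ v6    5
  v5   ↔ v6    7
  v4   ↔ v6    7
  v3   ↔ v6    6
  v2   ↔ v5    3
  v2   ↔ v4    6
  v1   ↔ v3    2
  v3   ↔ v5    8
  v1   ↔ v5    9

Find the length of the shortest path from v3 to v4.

Checking several routes:
v3 - v1 - v5 - v2 - v4: 2 + 9 + 3 + 6 = 20
v3 - v6 - v4: 6 + 7 = 13
v3 - v5 - v2 - v4: 8 + 3 + 6 = 17
v3 - v6 - v5 - v2 - v4: 6 + 7 + 3 + 6 = 22
v3 - v6 - v2 - v4: 6 + 5 + 6 = 17
v3 - v5 - v6 - v4: 8 + 7 + 7 = 22
The minimum is 13.

13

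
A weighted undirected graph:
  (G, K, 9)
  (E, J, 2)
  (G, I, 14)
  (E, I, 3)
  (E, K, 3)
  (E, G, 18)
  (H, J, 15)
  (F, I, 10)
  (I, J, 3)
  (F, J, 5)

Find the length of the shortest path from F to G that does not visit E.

22

Candidate routes:
F-I-G: 10 + 14 = 24
F-J-I-G: 5 + 3 + 14 = 22
Shortest: 22.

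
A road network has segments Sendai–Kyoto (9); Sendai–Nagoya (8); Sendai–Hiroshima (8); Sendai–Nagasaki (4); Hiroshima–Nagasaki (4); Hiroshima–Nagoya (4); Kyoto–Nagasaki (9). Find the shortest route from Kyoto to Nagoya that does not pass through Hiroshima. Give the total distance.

Routes from Kyoto to Nagoya avoiding Hiroshima:
Kyoto-Nagasaki-Sendai-Nagoya: 9 + 4 + 8 = 21
Kyoto-Sendai-Nagoya: 9 + 8 = 17
Shortest: 17 mi.

17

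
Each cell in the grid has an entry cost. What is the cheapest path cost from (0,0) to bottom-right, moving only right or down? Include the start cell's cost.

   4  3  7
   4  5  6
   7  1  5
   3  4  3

20

Cheapest: (0,0) (0,1) (1,1) (2,1) (3,1) (3,2)
  4 + 3 + 5 + 1 + 4 + 3 = 20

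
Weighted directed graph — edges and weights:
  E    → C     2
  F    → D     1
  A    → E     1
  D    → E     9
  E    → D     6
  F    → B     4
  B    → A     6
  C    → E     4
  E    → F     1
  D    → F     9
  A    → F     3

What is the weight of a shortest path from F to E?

Paths from F to E:
F-B-A-E: 4 + 6 + 1 = 11
F-D-E: 1 + 9 = 10
Shortest: 10.

10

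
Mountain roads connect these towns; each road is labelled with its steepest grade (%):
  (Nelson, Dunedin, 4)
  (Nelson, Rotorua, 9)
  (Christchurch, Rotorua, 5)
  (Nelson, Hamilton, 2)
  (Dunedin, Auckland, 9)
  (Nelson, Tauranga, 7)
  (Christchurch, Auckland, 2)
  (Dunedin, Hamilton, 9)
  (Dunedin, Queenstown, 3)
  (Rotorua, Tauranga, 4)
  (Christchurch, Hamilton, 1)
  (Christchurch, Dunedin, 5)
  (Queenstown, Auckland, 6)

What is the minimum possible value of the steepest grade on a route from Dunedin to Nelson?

Checking several routes:
Dunedin -> Queenstown -> Auckland -> Christchurch -> Hamilton -> Nelson: max(3, 6, 2, 1, 2) = 6
Dunedin -> Christchurch -> Hamilton -> Nelson: max(5, 1, 2) = 5
Dunedin -> Christchurch -> Rotorua -> Tauranga -> Nelson: max(5, 5, 4, 7) = 7
Dunedin -> Nelson: max(4) = 4
Dunedin -> Queenstown -> Auckland -> Christchurch -> Rotorua -> Tauranga -> Nelson: max(3, 6, 2, 5, 4, 7) = 7
Dunedin -> Christchurch -> Rotorua -> Nelson: max(5, 5, 9) = 9
Smallest bottleneck: 4%.

4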